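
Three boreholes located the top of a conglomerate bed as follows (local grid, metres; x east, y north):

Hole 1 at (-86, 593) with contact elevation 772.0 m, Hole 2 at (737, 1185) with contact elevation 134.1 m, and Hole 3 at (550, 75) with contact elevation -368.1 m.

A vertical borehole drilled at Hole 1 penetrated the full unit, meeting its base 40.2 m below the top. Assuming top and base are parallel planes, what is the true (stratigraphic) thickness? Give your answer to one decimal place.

23.2 m

Let the plane be z = a·x + b·y + c.
Hole 2−Hole 1: 823a + 592b = −637.9;  Hole 3−Hole 1: 636a − 518b = −1140.1.
Solving gives a = −1.25229, b = 0.66340.
|∇z| = √(a²+b²) = 1.41716, so dip δ = arctan(1.41716) = 54.79°.
True thickness = vertical thickness × cos δ = 40.2 × cos 54.79° = 23.2 m.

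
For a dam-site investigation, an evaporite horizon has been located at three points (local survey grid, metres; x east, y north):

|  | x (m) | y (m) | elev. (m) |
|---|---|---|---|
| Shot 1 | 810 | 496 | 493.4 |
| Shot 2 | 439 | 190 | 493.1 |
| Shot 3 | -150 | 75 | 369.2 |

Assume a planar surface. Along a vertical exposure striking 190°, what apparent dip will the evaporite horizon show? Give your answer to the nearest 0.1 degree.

15.6°

Let the plane be z = a·x + b·y + c.
Shot 2−Shot 1: −371a − 306b = −0.3;  Shot 3−Shot 1: −960a − 421b = −124.2.
Solving gives a = 0.27534, b = −0.33285.
Unit vector along 190° is (sin 190°, cos 190°) = (-0.1736, -0.9848).
Slope in that direction = a·(-0.1736) + b·(-0.9848) = 0.27998.
Apparent dip = arctan|0.27998| = 15.6° (true dip is 23.4°, so apparent ≤ true as expected).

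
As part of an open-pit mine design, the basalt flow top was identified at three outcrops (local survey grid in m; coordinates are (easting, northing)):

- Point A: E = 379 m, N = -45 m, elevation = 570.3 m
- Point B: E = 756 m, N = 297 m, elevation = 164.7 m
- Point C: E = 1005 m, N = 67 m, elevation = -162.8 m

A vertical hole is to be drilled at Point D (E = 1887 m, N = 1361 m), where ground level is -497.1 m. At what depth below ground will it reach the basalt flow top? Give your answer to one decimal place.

Two edge vectors: Point A→Point B = (377, 342, -405.6), Point A→Point C = (626, 112, -733.1).
Normal n = (Point A→Point B) × (Point A→Point C) = (-205293, 22473.1, -171868).
So ∂z/∂E = −n_x/n_z = −1.194481 and ∂z/∂N = −n_y/n_z = 0.130758.
Intercept c from Point A: 570.3 + 452.71 + 5.88 = 1028.89.
At (1887, 1361): z_contact = −2253.98 + 177.96 + 1028.89 = -1047.13 m.
Depth below ground = -497.1 − (-1047.13) = 550.0 m.

550.0 m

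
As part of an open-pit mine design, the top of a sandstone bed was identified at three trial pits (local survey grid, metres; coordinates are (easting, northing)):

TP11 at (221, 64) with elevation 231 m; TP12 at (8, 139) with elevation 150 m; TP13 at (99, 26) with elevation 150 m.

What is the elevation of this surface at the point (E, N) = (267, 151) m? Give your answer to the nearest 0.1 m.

Let the plane be z = a·E + b·N + c.
TP12−TP11: −213a + 75b = −81;  TP13−TP11: −122a − 38b = −81.
Solving gives a = 0.53079, b = 0.42745.
Then c = 231 − a·221 − b·64 = 86.34.
At (267, 151): z = 141.7 + 64.5 + 86.34 = 292.6 m.

292.6 m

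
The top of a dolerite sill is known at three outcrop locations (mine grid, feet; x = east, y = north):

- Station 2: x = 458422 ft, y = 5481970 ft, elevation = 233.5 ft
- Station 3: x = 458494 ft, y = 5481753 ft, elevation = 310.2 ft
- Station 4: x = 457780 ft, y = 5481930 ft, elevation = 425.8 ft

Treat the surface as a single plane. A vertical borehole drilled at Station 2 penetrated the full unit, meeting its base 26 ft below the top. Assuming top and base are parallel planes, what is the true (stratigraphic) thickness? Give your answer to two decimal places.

Let the plane be z = a·x + b·y + c.
Station 3−Station 2: 72a − 217b = 76.7;  Station 4−Station 2: −642a − 40b = 192.3.
Solving gives a = −0.27189, b = −0.44367.
|∇z| = √(a²+b²) = 0.52035, so dip δ = arctan(0.52035) = 27.49°.
True thickness = vertical thickness × cos δ = 26 × cos 27.49° = 23.06 ft.

23.06 ft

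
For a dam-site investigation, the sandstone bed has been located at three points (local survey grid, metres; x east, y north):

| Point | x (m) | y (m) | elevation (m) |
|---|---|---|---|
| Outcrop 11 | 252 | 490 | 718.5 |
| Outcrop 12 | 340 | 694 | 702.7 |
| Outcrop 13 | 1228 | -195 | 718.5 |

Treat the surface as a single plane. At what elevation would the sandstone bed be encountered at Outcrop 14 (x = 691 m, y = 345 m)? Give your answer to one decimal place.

Let the plane be z = a·x + b·y + c.
Outcrop 12−Outcrop 11: 88a + 204b = −15.8;  Outcrop 13−Outcrop 11: 976a − 685b = 0.
Solving gives a = −0.041726, b = −0.059452.
Then c = 718.5 − a·252 − b·490 = 758.15.
At (691, 345): z = −28.8 − 20.5 + 758.15 = 708.8 m.

708.8 m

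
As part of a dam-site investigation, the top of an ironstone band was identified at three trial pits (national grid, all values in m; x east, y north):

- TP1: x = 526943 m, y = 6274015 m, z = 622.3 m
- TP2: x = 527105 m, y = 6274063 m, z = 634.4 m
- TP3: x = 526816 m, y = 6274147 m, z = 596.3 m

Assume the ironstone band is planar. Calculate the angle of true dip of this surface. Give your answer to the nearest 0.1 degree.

8.1°

Let the plane be z = a·x + b·y + c.
TP2−TP1: 162a + 48b = 12.1;  TP3−TP1: −127a + 132b = −26.
Solving gives a = 0.10354, b = −0.09735.
Gradient magnitude |∇z| = √(a² + b²) = √(0.01072 + 0.00948) = 0.14212.
True dip = arctan(0.14212) = 8.1°, dipping toward NW (azimuth ≈ 313°).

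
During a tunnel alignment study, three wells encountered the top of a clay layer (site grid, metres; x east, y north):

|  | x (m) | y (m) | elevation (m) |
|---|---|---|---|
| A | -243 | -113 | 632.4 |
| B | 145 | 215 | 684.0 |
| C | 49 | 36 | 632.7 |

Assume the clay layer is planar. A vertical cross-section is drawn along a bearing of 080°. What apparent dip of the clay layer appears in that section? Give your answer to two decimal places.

7.32°

Let the plane be z = a·x + b·y + c.
B−A: 388a + 328b = 51.6;  C−A: 292a + 149b = 0.3.
Solving gives a = −0.19993, b = 0.39382.
Unit vector along 080° is (sin 80°, cos 80°) = (0.9848, 0.1736).
Slope in that direction = a·(0.9848) + b·(0.1736) = −0.12850.
Apparent dip = arctan|0.12850| = 7.32° (true dip is 23.8°, so apparent ≤ true as expected).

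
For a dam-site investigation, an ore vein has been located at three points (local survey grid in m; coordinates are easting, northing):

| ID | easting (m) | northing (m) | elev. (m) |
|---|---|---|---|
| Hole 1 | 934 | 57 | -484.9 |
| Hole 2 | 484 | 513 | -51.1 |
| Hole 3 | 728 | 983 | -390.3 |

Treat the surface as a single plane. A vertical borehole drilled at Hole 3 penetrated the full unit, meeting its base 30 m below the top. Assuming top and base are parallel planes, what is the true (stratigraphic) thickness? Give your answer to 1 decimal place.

Two edge vectors: Hole 1→Hole 2 = (-450, 456, 433.8), Hole 1→Hole 3 = (-206, 926, 94.6).
Normal n = (Hole 1→Hole 2) × (Hole 1→Hole 3) = (-358561.2, -46792.8, -322764).
So ∂z/∂easting = −n_x/n_z = −1.11091 and ∂z/∂northing = −n_y/n_z = −0.14498.
|∇z| = √(a²+b²) = 1.12033, so dip δ = arctan(1.12033) = 48.25°.
True thickness = vertical thickness × cos δ = 30 × cos 48.25° = 20.0 m.

20.0 m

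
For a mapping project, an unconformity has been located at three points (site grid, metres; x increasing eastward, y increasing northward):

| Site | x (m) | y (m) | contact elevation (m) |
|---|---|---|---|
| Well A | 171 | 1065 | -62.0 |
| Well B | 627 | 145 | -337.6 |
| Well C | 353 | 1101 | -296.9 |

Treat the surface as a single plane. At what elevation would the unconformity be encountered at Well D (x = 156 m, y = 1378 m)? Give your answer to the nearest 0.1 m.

-140.5 m

Two edge vectors: Well A→Well B = (456, -920, -275.6), Well A→Well C = (182, 36, -234.9).
Normal n = (Well A→Well B) × (Well A→Well C) = (226029.6, 56955.2, 183856).
So ∂z/∂x = −n_x/n_z = −1.229384 and ∂z/∂y = −n_y/n_z = −0.309782.
Intercept c from Well A: -62 + 210.22 + 329.92 = 478.14.
At (156, 1378): z = −191.8 − 426.9 + 478.14 = -140.5 m.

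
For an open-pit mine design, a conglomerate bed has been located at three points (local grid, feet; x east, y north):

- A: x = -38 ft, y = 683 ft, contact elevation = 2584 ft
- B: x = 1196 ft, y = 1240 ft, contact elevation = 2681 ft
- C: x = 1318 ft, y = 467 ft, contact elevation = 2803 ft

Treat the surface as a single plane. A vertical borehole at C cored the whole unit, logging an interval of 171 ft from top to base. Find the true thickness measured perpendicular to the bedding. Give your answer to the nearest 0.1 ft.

Two edge vectors: A→B = (1234, 557, 97), A→C = (1356, -216, 219).
Normal n = (A→B) × (A→C) = (142935, -138714, -1021836).
So ∂z/∂x = −n_x/n_z = 0.13988 and ∂z/∂y = −n_y/n_z = −0.13575.
|∇z| = √(a²+b²) = 0.19492, so dip δ = arctan(0.19492) = 11.03°.
True thickness = vertical thickness × cos δ = 171 × cos 11.03° = 167.8 ft.

167.8 ft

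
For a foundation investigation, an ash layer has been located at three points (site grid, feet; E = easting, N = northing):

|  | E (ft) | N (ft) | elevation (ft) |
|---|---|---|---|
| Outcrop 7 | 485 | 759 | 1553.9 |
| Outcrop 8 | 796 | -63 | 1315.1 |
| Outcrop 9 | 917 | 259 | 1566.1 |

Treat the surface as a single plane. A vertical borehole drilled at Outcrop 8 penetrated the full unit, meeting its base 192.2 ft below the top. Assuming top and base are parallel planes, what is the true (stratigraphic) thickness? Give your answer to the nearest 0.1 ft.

147.1 ft

Two edge vectors: Outcrop 7→Outcrop 8 = (311, -822, -238.8), Outcrop 7→Outcrop 9 = (432, -500, 12.2).
Normal n = (Outcrop 7→Outcrop 8) × (Outcrop 7→Outcrop 9) = (-129428.4, -106955.8, 199604).
So ∂z/∂E = −n_x/n_z = 0.64843 and ∂z/∂N = −n_y/n_z = 0.53584.
|∇z| = √(a²+b²) = 0.84118, so dip δ = arctan(0.84118) = 40.07°.
True thickness = vertical thickness × cos δ = 192.2 × cos 40.07° = 147.1 ft.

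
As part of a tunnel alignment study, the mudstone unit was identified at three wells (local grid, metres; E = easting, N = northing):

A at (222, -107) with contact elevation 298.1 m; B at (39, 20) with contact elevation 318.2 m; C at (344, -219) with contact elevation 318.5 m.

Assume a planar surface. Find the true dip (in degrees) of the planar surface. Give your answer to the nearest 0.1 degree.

57.5°

Let the plane be z = a·E + b·N + c.
B−A: −183a + 127b = 20.1;  C−A: 122a − 112b = 20.4.
Solving gives a = −0.96801, b = −1.23659.
Gradient magnitude |∇z| = √(a² + b²) = √(0.93705 + 1.52914) = 1.57041.
True dip = arctan(1.57041) = 57.5°, dipping toward NE (azimuth ≈ 038°).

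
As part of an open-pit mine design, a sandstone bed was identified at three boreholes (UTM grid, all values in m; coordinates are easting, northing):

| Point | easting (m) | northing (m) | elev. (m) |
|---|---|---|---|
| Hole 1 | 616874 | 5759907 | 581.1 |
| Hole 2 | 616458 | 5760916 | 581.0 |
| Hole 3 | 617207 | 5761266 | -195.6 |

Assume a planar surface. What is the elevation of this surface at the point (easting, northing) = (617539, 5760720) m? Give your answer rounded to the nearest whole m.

-288 m

Two edge vectors: Hole 1→Hole 2 = (-416, 1009, -0.1), Hole 1→Hole 3 = (333, 1359, -776.7).
Normal n = (Hole 1→Hole 2) × (Hole 1→Hole 3) = (-783554.4, -323140.5, -901341).
So ∂z/∂easting = −n_x/n_z = −0.86932071 and ∂z/∂northing = −n_y/n_z = −0.35851082.
Intercept c from Hole 1: 581.1 + 536261.34 + 2064988.98 = 2601831.42.
At (617539, 5760720): z = −536839.4 − 2065280.4 + 2601831.42 = -288.5 m.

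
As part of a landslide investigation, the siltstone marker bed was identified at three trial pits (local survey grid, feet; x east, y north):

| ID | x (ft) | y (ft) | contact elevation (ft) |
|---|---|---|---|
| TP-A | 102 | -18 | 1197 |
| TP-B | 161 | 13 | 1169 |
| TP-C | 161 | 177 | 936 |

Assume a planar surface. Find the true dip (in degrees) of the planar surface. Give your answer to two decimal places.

55.34°

Let the plane be z = a·x + b·y + c.
TP-B−TP-A: 59a + 31b = −28;  TP-C−TP-A: 59a + 195b = −261.
Solving gives a = 0.27191, b = −1.42073.
Gradient magnitude |∇z| = √(a² + b²) = √(0.07393 + 2.01848) = 1.44652.
True dip = arctan(1.44652) = 55.34°, dipping toward N (azimuth ≈ 349°).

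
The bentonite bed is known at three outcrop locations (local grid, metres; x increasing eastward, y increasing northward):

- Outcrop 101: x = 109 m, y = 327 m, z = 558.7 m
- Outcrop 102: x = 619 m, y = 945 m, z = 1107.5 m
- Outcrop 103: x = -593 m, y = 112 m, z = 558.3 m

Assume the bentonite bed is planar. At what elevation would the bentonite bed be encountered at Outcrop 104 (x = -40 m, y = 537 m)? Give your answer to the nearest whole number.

862 m

Two edge vectors: Outcrop 101→Outcrop 102 = (510, 618, 548.8), Outcrop 101→Outcrop 103 = (-702, -215, -0.4).
Normal n = (Outcrop 101→Outcrop 102) × (Outcrop 101→Outcrop 103) = (117744.8, -385053.6, 324186).
So ∂z/∂x = −n_x/n_z = −0.36320 and ∂z/∂y = −n_y/n_z = 1.18776.
Intercept c from Outcrop 101: 558.7 + 39.59 − 388.40 = 209.89.
At (-40, 537): z = 14.5 + 637.8 + 209.89 = 862.2 m.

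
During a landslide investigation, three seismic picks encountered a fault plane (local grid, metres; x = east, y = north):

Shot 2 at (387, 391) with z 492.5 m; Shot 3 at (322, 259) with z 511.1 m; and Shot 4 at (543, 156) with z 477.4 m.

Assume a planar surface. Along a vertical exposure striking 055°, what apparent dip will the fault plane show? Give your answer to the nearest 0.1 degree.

10.0°

Let the plane be z = a·x + b·y + c.
Shot 3−Shot 2: −65a − 132b = 18.6;  Shot 4−Shot 2: 156a − 235b = −15.1.
Solving gives a = −0.17744, b = −0.05353.
Unit vector along 055° is (sin 55°, cos 55°) = (0.8192, 0.5736).
Slope in that direction = a·(0.8192) + b·(0.5736) = −0.17606.
Apparent dip = arctan|0.17606| = 10.0° (true dip is 10.5°, so apparent ≤ true as expected).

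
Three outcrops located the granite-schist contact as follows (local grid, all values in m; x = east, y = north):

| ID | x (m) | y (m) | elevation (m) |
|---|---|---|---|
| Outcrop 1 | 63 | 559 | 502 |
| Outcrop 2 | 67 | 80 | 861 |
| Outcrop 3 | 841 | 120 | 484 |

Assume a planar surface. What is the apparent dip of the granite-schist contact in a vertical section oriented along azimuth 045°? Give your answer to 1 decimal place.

40.3°

Let the plane be z = a·x + b·y + c.
Outcrop 2−Outcrop 1: 4a − 479b = 359;  Outcrop 3−Outcrop 1: 778a − 439b = −18.
Solving gives a = −0.44815, b = −0.75322.
Unit vector along 045° is (sin 45°, cos 45°) = (0.7071, 0.7071).
Slope in that direction = a·(0.7071) + b·(0.7071) = −0.84950.
Apparent dip = arctan|0.84950| = 40.3° (true dip is 41.2°, so apparent ≤ true as expected).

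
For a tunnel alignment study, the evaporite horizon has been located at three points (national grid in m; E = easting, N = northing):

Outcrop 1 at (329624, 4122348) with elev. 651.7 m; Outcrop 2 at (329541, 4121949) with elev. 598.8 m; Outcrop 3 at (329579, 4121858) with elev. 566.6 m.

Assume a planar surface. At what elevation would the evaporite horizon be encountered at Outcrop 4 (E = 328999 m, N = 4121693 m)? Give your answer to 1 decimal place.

Two edge vectors: Outcrop 1→Outcrop 2 = (-83, -399, -52.9), Outcrop 1→Outcrop 3 = (-45, -490, -85.1).
Normal n = (Outcrop 1→Outcrop 2) × (Outcrop 1→Outcrop 3) = (8033.9, -4682.8, 22715).
So ∂z/∂E = −n_x/n_z = −0.353682589 and ∂z/∂N = −n_y/n_z = 0.206154523.
Intercept c from Outcrop 1: 651.7 + 116582.27 − 849840.69 = −732606.72.
At (328999, 4121693): z = −116361.2 + 849705.7 − 732606.72 = 737.7 m.

737.7 m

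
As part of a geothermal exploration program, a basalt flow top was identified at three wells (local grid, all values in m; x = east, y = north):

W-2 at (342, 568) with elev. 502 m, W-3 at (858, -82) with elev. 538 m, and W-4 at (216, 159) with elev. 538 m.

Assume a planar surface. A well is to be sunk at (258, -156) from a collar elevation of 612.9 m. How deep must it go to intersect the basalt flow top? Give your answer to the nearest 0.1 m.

51.3 m

Let the plane be z = a·x + b·y + c.
W-3−W-2: 516a − 650b = 36;  W-4−W-2: −126a − 409b = 36.
Solving gives a = −0.02962, b = −0.07890.
Then c = 502 − a·342 − b·568 = 556.94.
At (258, -156): z_contact = −7.64 + 12.31 + 556.94 = 561.61 m.
Depth below ground = 612.9 − 561.61 = 51.3 m.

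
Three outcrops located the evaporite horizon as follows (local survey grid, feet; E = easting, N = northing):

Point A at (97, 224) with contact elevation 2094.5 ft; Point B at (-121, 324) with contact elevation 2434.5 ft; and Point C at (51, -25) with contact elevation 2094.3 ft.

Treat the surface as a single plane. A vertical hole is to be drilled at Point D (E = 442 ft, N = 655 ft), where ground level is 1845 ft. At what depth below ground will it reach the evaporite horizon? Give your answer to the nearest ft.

Two edge vectors: Point A→Point B = (-218, 100, 340), Point A→Point C = (-46, -249, -0.2).
Normal n = (Point A→Point B) × (Point A→Point C) = (84640, -15683.6, 58882).
So ∂z/∂E = −n_x/n_z = −1.43745 and ∂z/∂N = −n_y/n_z = 0.26636.
Intercept c from Point A: 2094.5 + 139.43 − 59.66 = 2174.27.
At (442, 655): z_contact = −635.4 + 174.5 + 2174.27 = 1713.4 ft.
Depth below ground = 1845 − 1713.4 = 132 ft.

132 ft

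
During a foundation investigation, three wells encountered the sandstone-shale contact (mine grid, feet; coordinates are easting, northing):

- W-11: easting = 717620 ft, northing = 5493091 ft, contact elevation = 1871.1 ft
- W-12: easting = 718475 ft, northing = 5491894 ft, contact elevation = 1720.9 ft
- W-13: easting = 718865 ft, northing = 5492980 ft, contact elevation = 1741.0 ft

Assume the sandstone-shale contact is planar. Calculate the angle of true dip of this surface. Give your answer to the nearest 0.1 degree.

Let the plane be z = a·easting + b·northing + c.
W-12−W-11: 855a − 1197b = −150.2;  W-13−W-11: 1245a − 111b = −130.1.
Solving gives a = −0.09966, b = 0.05430.
Gradient magnitude |∇z| = √(a² + b²) = √(0.00993 + 0.00295) = 0.11349.
True dip = arctan(0.11349) = 6.5°, dipping toward ESE (azimuth ≈ 119°).

6.5°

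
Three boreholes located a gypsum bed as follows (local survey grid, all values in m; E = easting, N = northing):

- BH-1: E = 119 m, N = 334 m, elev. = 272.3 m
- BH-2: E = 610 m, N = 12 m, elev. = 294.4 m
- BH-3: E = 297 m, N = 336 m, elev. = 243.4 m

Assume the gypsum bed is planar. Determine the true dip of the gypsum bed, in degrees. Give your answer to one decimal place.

19.2°

Let the plane be z = a·E + b·N + c.
BH-2−BH-1: 491a − 322b = 22.1;  BH-3−BH-1: 178a + 2b = −28.9.
Solving gives a = −0.15887, b = −0.31088.
Gradient magnitude |∇z| = √(a² + b²) = √(0.02524 + 0.09665) = 0.34912.
True dip = arctan(0.34912) = 19.2°, dipping toward NNE (azimuth ≈ 027°).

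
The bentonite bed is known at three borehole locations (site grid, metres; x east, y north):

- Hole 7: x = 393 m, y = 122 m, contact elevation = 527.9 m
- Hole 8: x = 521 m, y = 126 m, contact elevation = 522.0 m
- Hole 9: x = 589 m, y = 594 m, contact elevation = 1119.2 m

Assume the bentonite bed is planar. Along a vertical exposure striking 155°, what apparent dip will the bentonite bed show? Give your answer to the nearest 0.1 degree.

50.3°

Let the plane be z = a·x + b·y + c.
Hole 8−Hole 7: 128a + 4b = −5.9;  Hole 9−Hole 7: 196a + 472b = 591.3.
Solving gives a = −0.08636, b = 1.28862.
Unit vector along 155° is (sin 155°, cos 155°) = (0.4226, -0.9063).
Slope in that direction = a·(0.4226) + b·(-0.9063) = −1.20438.
Apparent dip = arctan|1.20438| = 50.3° (true dip is 52.2°, so apparent ≤ true as expected).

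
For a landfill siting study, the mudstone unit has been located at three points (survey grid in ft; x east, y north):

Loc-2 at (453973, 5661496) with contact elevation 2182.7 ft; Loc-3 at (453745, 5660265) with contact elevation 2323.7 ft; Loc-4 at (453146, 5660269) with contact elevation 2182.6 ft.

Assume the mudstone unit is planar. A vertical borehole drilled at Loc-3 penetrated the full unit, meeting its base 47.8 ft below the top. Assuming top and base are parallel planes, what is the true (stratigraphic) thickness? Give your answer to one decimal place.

Two edge vectors: Loc-2→Loc-3 = (-228, -1231, 141), Loc-2→Loc-4 = (-827, -1227, -0.1).
Normal n = (Loc-2→Loc-3) × (Loc-2→Loc-4) = (173130.1, -116629.8, -738281).
So ∂z/∂x = −n_x/n_z = 0.23450 and ∂z/∂y = −n_y/n_z = −0.15797.
|∇z| = √(a²+b²) = 0.28275, so dip δ = arctan(0.28275) = 15.79°.
True thickness = vertical thickness × cos δ = 47.8 × cos 15.79° = 46.0 ft.

46.0 ft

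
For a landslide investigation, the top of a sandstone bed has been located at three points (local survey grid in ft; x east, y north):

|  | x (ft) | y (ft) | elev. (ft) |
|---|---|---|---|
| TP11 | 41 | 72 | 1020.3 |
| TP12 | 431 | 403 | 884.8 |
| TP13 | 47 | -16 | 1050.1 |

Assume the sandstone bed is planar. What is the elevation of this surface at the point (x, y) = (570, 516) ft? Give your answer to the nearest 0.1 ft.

838.2 ft

Let the plane be z = a·x + b·y + c.
TP12−TP11: 390a + 331b = −135.5;  TP13−TP11: 6a − 88b = 29.8.
Solving gives a = −0.05675, b = −0.34251.
Then c = 1020.3 − a·41 − b·72 = 1047.29.
At (570, 516): z = −32.3 − 176.7 + 1047.29 = 838.2 ft.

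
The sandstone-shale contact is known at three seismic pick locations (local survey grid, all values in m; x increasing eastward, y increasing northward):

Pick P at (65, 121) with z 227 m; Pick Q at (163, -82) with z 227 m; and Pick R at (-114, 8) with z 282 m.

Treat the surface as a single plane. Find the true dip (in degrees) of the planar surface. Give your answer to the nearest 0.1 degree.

14.7°

Let the plane be z = a·x + b·y + c.
Pick Q−Pick P: 98a − 203b = 0;  Pick R−Pick P: −179a − 113b = 55.
Solving gives a = −0.23549, b = −0.11369.
Gradient magnitude |∇z| = √(a² + b²) = √(0.05546 + 0.01292) = 0.26150.
True dip = arctan(0.26150) = 14.7°, dipping toward ENE (azimuth ≈ 064°).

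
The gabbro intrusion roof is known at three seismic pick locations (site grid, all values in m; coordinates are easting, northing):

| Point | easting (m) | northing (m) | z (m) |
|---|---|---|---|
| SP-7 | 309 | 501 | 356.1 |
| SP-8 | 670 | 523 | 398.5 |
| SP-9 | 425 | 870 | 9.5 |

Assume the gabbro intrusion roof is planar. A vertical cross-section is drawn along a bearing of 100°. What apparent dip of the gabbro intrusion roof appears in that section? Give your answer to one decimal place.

19.2°

Let the plane be z = a·easting + b·northing + c.
SP-8−SP-7: 361a + 22b = 42.4;  SP-9−SP-7: 116a + 369b = −346.6.
Solving gives a = 0.17811, b = −0.99529.
Unit vector along 100° is (sin 100°, cos 100°) = (0.9848, -0.1736).
Slope in that direction = a·(0.9848) + b·(-0.1736) = 0.34823.
Apparent dip = arctan|0.34823| = 19.2° (true dip is 45.3°, so apparent ≤ true as expected).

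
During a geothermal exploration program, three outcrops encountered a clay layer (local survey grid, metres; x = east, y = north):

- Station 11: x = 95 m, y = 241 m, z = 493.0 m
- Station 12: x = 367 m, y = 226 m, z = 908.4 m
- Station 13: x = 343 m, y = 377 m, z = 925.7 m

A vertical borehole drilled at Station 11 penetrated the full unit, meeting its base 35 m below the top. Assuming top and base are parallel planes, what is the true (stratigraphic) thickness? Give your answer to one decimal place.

Let the plane be z = a·x + b·y + c.
Station 12−Station 11: 272a − 15b = 415.4;  Station 13−Station 11: 248a + 136b = 432.7.
Solving gives a = 1.54708, b = 0.36046.
|∇z| = √(a²+b²) = 1.58852, so dip δ = arctan(1.58852) = 57.81°.
True thickness = vertical thickness × cos δ = 35 × cos 57.81° = 18.6 m.

18.6 m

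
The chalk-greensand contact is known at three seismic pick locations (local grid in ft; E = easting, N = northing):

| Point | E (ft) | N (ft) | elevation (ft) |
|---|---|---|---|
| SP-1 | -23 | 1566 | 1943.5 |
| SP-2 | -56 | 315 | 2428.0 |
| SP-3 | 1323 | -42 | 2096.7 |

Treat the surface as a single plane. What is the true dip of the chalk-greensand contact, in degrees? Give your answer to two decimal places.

26.91°

Let the plane be z = a·E + b·N + c.
SP-2−SP-1: −33a − 1251b = 484.5;  SP-3−SP-1: 1346a − 1608b = 153.2.
Solving gives a = −0.33820, b = −0.37837.
Gradient magnitude |∇z| = √(a² + b²) = √(0.11438 + 0.14316) = 0.50749.
True dip = arctan(0.50749) = 26.91°, dipping toward NE (azimuth ≈ 042°).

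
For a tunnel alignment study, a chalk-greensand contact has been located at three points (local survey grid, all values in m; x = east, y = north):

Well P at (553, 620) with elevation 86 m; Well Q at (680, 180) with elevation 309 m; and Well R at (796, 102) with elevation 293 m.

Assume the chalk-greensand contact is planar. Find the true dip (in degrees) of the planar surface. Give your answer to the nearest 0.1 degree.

42.0°

Two edge vectors: Well P→Well Q = (127, -440, 223), Well P→Well R = (243, -518, 207).
Normal n = (Well P→Well Q) × (Well P→Well R) = (24434, 27900, 41134).
So ∂z/∂x = −n_x/n_z = −0.59401 and ∂z/∂y = −n_y/n_z = −0.67827.
Gradient magnitude |∇z| = √(a² + b²) = √(0.35285 + 0.46005) = 0.90161.
True dip = arctan(0.90161) = 42.0°, dipping toward NE (azimuth ≈ 041°).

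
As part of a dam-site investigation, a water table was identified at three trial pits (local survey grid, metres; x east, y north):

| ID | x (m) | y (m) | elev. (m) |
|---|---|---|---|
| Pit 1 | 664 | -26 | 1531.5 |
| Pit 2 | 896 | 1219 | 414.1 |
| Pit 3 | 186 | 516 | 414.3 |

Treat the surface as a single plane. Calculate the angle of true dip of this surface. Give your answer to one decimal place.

Two edge vectors: Pit 1→Pit 2 = (232, 1245, -1117.4), Pit 1→Pit 3 = (-478, 542, -1117.2).
Normal n = (Pit 1→Pit 2) × (Pit 1→Pit 3) = (-785283.2, 793307.6, 720854).
So ∂z/∂x = −n_x/n_z = 1.08938 and ∂z/∂y = −n_y/n_z = −1.10051.
Gradient magnitude |∇z| = √(a² + b²) = √(1.18675 + 1.21112) = 1.54851.
True dip = arctan(1.54851) = 57.1°, dipping toward NW (azimuth ≈ 315°).

57.1°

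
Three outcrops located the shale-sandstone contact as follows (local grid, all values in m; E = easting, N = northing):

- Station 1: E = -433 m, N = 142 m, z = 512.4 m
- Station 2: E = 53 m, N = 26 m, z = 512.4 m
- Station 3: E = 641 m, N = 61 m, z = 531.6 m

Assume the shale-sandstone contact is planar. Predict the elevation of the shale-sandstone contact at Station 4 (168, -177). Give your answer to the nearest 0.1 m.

Let the plane be z = a·E + b·N + c.
Station 2−Station 1: 486a − 116b = 0;  Station 3−Station 1: 1074a − 81b = 19.2.
Solving gives a = 0.02614, b = 0.10950.
Then c = 512.4 − a·-433 − b·142 = 508.17.
At (168, -177): z = 4.4 − 19.4 + 508.17 = 493.2 m.

493.2 m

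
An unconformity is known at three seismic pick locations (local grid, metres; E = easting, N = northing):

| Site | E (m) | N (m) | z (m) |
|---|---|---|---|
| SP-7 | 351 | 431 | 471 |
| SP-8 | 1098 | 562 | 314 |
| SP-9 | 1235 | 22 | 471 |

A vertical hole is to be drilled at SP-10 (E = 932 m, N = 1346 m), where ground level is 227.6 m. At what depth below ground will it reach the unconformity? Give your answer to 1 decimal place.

146.6 m

Two edge vectors: SP-7→SP-8 = (747, 131, -157), SP-7→SP-9 = (884, -409, 0).
Normal n = (SP-7→SP-8) × (SP-7→SP-9) = (-64213, -138788, -421327).
So ∂z/∂E = −n_x/n_z = −0.152407 and ∂z/∂N = −n_y/n_z = −0.329407.
Intercept c from SP-7: 471 + 53.49 + 141.97 = 666.47.
At (932, 1346): z_contact = −142.04 − 443.38 + 666.47 = 81.04 m.
Depth below ground = 227.6 − 81.04 = 146.6 m.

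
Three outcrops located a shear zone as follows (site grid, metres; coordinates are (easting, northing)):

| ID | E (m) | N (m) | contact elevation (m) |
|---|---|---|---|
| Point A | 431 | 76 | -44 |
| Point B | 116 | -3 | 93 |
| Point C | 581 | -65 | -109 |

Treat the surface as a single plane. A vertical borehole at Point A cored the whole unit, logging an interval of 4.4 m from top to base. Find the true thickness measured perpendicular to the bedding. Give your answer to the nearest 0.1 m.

4.0 m

Let the plane be z = a·E + b·N + c.
Point B−Point A: −315a − 79b = 137;  Point C−Point A: 150a − 141b = −65.
Solving gives a = −0.43459, b = −0.00133.
|∇z| = √(a²+b²) = 0.43459, so dip δ = arctan(0.43459) = 23.49°.
True thickness = vertical thickness × cos δ = 4.4 × cos 23.49° = 4.0 m.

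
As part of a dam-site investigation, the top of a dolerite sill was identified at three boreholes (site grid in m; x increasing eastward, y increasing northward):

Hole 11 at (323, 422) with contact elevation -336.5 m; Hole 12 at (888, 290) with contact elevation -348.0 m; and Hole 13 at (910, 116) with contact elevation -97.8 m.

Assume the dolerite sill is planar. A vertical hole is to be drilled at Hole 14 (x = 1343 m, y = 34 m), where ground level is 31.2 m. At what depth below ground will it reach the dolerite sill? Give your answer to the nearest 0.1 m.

166.3 m

Two edge vectors: Hole 11→Hole 12 = (565, -132, -11.5), Hole 11→Hole 13 = (587, -306, 238.7).
Normal n = (Hole 11→Hole 12) × (Hole 11→Hole 13) = (-35027.4, -141616, -95406).
So ∂z/∂x = −n_x/n_z = −0.367140 and ∂z/∂y = −n_y/n_z = −1.484351.
Intercept c from Hole 11: -336.5 + 118.59 + 626.40 = 408.48.
At (1343, 34): z_contact = −493.07 − 50.47 + 408.48 = -135.06 m.
Depth below ground = 31.2 − (-135.06) = 166.3 m.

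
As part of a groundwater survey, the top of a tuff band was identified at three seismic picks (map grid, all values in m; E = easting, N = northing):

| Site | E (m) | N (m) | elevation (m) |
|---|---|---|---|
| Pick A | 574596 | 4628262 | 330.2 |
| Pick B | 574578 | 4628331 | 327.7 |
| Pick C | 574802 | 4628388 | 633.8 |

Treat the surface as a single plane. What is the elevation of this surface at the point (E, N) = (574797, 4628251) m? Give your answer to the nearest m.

586 m

Two edge vectors: Pick A→Pick B = (-18, 69, -2.5), Pick A→Pick C = (206, 126, 303.6).
Normal n = (Pick A→Pick B) × (Pick A→Pick C) = (21263.4, 4949.8, -16482).
So ∂z/∂E = −n_x/n_z = 1.29009829 and ∂z/∂N = −n_y/n_z = 0.30031550.
Intercept c from Pick A: 330.2 − 741285.32 − 1389938.80 = −2130893.91.
At (574797, 4628251): z = 741544.6 + 1389935.5 − 2130893.91 = 586.2 m.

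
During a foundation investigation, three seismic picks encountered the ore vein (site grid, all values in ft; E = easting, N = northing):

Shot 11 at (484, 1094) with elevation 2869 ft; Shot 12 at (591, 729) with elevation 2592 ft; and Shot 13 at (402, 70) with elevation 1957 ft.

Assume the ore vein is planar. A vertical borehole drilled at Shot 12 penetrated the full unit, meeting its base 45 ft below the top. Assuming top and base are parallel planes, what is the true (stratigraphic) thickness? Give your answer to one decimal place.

32.9 ft

Two edge vectors: Shot 11→Shot 12 = (107, -365, -277), Shot 11→Shot 13 = (-82, -1024, -912).
Normal n = (Shot 11→Shot 12) × (Shot 11→Shot 13) = (49232, 120298, -139498).
So ∂z/∂E = −n_x/n_z = 0.35292 and ∂z/∂N = −n_y/n_z = 0.86236.
|∇z| = √(a²+b²) = 0.93179, so dip δ = arctan(0.93179) = 42.98°.
True thickness = vertical thickness × cos δ = 45 × cos 42.98° = 32.9 ft.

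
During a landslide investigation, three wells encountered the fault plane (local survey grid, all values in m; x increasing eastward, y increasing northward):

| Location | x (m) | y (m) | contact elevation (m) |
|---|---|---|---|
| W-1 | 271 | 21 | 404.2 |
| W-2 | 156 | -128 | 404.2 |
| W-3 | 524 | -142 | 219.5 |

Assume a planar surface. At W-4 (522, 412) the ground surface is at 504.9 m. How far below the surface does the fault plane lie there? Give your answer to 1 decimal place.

Let the plane be z = a·x + b·y + c.
W-2−W-1: −115a − 149b = 0;  W-3−W-1: 253a − 163b = −184.7.
Solving gives a = −0.48759, b = 0.37632.
Then c = 404.2 − a·271 − b·21 = 528.43.
At (522, 412): z_contact = −254.52 + 155.05 + 528.43 = 428.96 m.
Depth below ground = 504.9 − 428.96 = 75.9 m.

75.9 m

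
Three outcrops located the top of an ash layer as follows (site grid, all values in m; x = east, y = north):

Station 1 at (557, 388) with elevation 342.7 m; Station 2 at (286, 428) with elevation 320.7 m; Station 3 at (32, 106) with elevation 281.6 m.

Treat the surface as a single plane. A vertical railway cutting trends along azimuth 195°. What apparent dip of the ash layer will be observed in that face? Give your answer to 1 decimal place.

4.2°

Let the plane be z = a·x + b·y + c.
Station 2−Station 1: −271a + 40b = −22;  Station 3−Station 1: −525a − 282b = −61.1.
Solving gives a = 0.08877, b = 0.05141.
Unit vector along 195° is (sin 195°, cos 195°) = (-0.2588, -0.9659).
Slope in that direction = a·(-0.2588) + b·(-0.9659) = −0.07263.
Apparent dip = arctan|0.07263| = 4.2° (true dip is 5.9°, so apparent ≤ true as expected).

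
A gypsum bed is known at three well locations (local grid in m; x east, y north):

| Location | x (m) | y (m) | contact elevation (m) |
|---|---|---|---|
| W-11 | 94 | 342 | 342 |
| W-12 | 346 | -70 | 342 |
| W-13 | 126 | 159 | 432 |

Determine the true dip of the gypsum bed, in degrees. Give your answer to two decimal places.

52.85°

Two edge vectors: W-11→W-12 = (252, -412, 0), W-11→W-13 = (32, -183, 90).
Normal n = (W-11→W-12) × (W-11→W-13) = (-37080, -22680, -32932).
So ∂z/∂x = −n_x/n_z = −1.12596 and ∂z/∂y = −n_y/n_z = −0.68869.
Gradient magnitude |∇z| = √(a² + b²) = √(1.26778 + 0.47430) = 1.31988.
True dip = arctan(1.31988) = 52.85°, dipping toward ENE (azimuth ≈ 059°).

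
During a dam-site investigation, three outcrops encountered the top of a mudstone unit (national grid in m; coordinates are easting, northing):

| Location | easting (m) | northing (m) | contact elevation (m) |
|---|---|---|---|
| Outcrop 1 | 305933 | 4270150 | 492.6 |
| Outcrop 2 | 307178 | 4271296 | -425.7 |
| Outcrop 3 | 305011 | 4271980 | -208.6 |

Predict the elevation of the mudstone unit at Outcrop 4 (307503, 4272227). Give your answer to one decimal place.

-991.2 m

Let the plane be z = a·easting + b·northing + c.
Outcrop 2−Outcrop 1: 1245a + 1146b = −918.3;  Outcrop 3−Outcrop 1: −922a + 1830b = −701.2.
Solving gives a = −0.262945665, b = −0.515648034.
Then c = 492.6 − a·305933 − b·4270150 = 2282830.81.
At (307503, 4272227): z = −80856.6 − 2202965.5 + 2282830.81 = -991.2 m.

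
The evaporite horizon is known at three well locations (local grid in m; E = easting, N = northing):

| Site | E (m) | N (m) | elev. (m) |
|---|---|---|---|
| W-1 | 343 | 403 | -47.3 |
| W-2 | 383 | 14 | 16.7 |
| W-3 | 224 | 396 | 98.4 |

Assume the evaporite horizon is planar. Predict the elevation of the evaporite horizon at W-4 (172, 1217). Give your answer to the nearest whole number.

Two edge vectors: W-1→W-2 = (40, -389, 64), W-1→W-3 = (-119, -7, 145.7).
Normal n = (W-1→W-2) × (W-1→W-3) = (-56229.3, -13444, -46571).
So ∂z/∂E = −n_x/n_z = −1.20739 and ∂z/∂N = −n_y/n_z = −0.28868.
Intercept c from W-1: -47.3 + 414.13 + 116.34 = 483.17.
At (172, 1217): z = −207.7 − 351.3 + 483.17 = -75.8 m.

-76 m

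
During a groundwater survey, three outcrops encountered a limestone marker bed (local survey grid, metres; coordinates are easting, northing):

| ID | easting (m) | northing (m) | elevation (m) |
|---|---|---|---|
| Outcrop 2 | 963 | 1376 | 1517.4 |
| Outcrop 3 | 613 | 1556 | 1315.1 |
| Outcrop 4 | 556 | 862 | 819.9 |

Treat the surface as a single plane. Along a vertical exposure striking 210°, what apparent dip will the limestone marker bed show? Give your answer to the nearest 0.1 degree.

Let the plane be z = a·easting + b·northing + c.
Outcrop 3−Outcrop 2: −350a + 180b = −202.3;  Outcrop 4−Outcrop 2: −407a − 514b = −697.5.
Solving gives a = 0.90667, b = 0.63908.
Unit vector along 210° is (sin 210°, cos 210°) = (-0.5000, -0.8660).
Slope in that direction = a·(-0.5000) + b·(-0.8660) = −1.00679.
Apparent dip = arctan|1.00679| = 45.2° (true dip is 48.0°, so apparent ≤ true as expected).

45.2°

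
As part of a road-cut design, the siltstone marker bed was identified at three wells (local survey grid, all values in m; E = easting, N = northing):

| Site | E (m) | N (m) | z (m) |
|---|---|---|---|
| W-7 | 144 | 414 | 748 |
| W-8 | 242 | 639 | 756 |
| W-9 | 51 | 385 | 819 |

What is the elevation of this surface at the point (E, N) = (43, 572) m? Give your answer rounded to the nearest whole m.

906 m

Let the plane be z = a·E + b·N + c.
W-8−W-7: 98a + 225b = 8;  W-9−W-7: −93a − 29b = 71.
Solving gives a = −0.89626, b = 0.42592.
Then c = 748 − a·144 − b·414 = 700.73.
At (43, 572): z = −38.5 + 243.6 + 700.73 = 905.8 m.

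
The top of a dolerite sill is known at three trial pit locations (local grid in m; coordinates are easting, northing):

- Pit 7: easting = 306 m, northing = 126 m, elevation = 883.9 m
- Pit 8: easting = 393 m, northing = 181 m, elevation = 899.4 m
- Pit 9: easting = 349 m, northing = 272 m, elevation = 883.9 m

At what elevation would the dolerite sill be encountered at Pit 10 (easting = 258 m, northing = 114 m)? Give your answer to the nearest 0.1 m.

Let the plane be z = a·easting + b·northing + c.
Pit 8−Pit 7: 87a + 55b = 15.5;  Pit 9−Pit 7: 43a + 146b = 0.
Solving gives a = 0.21892, b = −0.06448.
Then c = 883.9 − a·306 − b·126 = 825.03.
At (258, 114): z = 56.5 − 7.4 + 825.03 = 874.2 m.

874.2 m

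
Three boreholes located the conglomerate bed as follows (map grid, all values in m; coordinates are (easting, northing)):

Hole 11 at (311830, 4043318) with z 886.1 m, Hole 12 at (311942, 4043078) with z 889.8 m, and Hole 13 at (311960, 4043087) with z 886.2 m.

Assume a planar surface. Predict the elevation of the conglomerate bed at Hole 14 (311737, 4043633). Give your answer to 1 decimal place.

Two edge vectors: Hole 11→Hole 12 = (112, -240, 3.7), Hole 11→Hole 13 = (130, -231, 0.1).
Normal n = (Hole 11→Hole 12) × (Hole 11→Hole 13) = (830.7, 469.8, 5328).
So ∂z/∂E = −n_x/n_z = −0.155912162 and ∂z/∂N = −n_y/n_z = −0.088175676.
Intercept c from Hole 11: 886.1 + 48618.09 + 356522.30 = 406026.49.
At (311737, 4043633): z = −48603.6 − 356550.1 + 406026.49 = 872.8 m.

872.8 m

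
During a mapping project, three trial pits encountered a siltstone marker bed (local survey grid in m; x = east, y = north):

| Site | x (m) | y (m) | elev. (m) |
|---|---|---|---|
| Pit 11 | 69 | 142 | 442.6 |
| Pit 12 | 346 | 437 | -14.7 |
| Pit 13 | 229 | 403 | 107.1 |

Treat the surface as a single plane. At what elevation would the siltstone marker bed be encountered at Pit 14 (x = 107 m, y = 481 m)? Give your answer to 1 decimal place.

144.8 m

Let the plane be z = a·x + b·y + c.
Pit 12−Pit 11: 277a + 295b = −457.3;  Pit 13−Pit 11: 160a + 261b = −335.5.
Solving gives a = −0.81216, b = −0.78756.
Then c = 442.6 − a·69 − b·142 = 610.47.
At (107, 481): z = −86.9 − 378.8 + 610.47 = 144.8 m.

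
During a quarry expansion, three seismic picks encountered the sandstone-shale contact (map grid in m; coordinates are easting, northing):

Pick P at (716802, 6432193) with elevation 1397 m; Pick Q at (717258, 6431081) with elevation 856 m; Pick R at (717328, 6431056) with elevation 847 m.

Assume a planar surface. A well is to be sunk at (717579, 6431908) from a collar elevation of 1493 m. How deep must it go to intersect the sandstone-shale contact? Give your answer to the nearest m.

Let the plane be z = a·easting + b·northing + c.
Pick Q−Pick P: 456a − 1112b = −541;  Pick R−Pick P: 526a − 1137b = −550.
Solving gives a = 0.05293498, b = 0.50821794.
Then c = 1397 − a·716802 − b·6432193 = −3305502.78.
At (717579, 6431908): z_contact = 37985.0 + 3268811.0 − 3305502.78 = 1293.3 m.
Depth below ground = 1493 − 1293.3 = 200 m.

200 m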